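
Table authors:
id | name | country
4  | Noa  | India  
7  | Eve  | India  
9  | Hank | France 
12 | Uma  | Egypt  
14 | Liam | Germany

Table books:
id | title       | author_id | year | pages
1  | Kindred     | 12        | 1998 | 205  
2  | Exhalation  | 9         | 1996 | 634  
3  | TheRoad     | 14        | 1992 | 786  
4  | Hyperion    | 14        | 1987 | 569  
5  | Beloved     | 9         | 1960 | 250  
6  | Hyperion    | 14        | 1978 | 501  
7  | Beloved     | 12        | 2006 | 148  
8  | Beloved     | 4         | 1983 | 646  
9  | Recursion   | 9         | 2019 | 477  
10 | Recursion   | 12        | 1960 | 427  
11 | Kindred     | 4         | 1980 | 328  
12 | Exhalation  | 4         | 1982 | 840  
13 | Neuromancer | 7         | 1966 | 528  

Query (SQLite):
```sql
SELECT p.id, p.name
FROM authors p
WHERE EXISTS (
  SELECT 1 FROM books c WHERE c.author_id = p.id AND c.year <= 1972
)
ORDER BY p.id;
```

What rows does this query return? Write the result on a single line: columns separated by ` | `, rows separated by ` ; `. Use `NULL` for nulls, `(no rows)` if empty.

7 | Eve ; 9 | Hank ; 12 | Uma

For each authors row, check whether any books with matching author_id has year <= 1972.
Keep rows where that is true.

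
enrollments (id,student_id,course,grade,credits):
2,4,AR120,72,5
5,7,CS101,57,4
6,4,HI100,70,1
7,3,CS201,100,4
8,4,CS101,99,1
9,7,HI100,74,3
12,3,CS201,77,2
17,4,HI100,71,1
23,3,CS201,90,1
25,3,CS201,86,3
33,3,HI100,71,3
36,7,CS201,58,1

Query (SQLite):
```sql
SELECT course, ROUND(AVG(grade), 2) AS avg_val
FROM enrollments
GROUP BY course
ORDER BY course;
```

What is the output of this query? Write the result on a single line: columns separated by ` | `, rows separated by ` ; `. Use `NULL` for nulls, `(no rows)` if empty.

AR120 | 72 ; CS101 | 78 ; CS201 | 82.2 ; HI100 | 71.5

Partition enrollments by course; compute ROUND(AVG(grade), 2) within each group.
  AR120: ids {2} → ROUND(AVG(grade), 2)=72
  CS101: ids {5, 8} → ROUND(AVG(grade), 2)=78
  CS201: ids {7, 12, 23, 25, 36} → ROUND(AVG(grade), 2)=82.2
  HI100: ids {6, 9, 17, 33} → ROUND(AVG(grade), 2)=71.5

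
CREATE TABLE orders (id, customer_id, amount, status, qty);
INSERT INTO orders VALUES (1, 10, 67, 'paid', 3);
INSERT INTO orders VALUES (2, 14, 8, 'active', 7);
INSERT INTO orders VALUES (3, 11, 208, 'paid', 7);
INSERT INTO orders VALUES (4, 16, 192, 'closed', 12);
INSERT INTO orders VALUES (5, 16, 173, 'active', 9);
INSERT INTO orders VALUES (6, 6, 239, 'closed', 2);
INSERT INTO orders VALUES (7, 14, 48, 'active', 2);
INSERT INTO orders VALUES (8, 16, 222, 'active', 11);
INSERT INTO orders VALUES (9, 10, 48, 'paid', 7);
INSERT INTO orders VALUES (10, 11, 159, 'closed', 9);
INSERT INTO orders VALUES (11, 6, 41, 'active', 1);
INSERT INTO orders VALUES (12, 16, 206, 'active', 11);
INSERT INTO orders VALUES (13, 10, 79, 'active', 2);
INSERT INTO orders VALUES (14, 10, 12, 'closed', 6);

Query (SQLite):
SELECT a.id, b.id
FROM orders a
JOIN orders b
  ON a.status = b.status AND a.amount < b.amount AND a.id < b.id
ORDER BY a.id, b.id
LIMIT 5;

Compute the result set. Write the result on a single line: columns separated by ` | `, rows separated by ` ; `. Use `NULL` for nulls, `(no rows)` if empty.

Pairs (a,b) with same status, a.amount < b.amount, a.id < b.id.
status groups: active:{2,5,7,8,11,12,13} closed:{4,6,10,14} paid:{1,3,9}
Ordered by (a.id, b.id); first 5.

1 | 3 ; 2 | 5 ; 2 | 7 ; 2 | 8 ; 2 | 11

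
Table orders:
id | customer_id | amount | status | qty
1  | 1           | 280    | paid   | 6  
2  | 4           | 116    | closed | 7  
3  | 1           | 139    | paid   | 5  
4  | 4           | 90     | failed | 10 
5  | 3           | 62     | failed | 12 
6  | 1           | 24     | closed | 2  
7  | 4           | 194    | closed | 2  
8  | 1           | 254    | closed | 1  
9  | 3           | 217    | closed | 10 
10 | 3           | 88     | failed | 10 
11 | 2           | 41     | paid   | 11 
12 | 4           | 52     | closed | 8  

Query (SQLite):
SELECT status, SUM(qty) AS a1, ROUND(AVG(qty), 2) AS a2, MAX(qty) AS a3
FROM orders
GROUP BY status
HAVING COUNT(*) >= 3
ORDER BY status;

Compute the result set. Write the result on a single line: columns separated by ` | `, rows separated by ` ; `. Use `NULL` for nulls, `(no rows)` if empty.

closed | 30 | 5 | 10 ; failed | 32 | 10.67 | 12 ; paid | 22 | 7.33 | 11

Group orders by status.
Per group compute: SUM(qty), ROUND(AVG(qty), 2), MAX(qty).
HAVING: drop groups with fewer than 3 rows.
  closed: ids {2, 6, 7, 8, 9, 12} → SUM(qty)=30, ROUND(AVG(qty), 2)=5, MAX(qty)=10
  failed: ids {4, 5, 10} → SUM(qty)=32, ROUND(AVG(qty), 2)=10.67, MAX(qty)=12
  paid: ids {1, 3, 11} → SUM(qty)=22, ROUND(AVG(qty), 2)=7.33, MAX(qty)=11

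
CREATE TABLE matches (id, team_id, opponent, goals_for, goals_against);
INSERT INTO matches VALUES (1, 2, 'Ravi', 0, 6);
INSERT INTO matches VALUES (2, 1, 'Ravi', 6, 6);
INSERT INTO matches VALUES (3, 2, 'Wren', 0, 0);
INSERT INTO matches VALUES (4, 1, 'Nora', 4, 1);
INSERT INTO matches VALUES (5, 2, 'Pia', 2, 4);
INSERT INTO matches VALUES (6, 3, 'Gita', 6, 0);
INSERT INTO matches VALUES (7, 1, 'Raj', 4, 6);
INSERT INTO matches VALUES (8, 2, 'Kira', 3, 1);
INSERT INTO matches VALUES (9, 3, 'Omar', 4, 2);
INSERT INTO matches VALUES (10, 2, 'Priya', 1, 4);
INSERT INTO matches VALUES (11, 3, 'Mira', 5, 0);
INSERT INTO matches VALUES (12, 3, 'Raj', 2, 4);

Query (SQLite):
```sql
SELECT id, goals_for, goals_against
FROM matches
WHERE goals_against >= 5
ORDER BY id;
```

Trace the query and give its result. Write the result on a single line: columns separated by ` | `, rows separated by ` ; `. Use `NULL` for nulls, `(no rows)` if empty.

1 | 0 | 6 ; 2 | 6 | 6 ; 7 | 4 | 6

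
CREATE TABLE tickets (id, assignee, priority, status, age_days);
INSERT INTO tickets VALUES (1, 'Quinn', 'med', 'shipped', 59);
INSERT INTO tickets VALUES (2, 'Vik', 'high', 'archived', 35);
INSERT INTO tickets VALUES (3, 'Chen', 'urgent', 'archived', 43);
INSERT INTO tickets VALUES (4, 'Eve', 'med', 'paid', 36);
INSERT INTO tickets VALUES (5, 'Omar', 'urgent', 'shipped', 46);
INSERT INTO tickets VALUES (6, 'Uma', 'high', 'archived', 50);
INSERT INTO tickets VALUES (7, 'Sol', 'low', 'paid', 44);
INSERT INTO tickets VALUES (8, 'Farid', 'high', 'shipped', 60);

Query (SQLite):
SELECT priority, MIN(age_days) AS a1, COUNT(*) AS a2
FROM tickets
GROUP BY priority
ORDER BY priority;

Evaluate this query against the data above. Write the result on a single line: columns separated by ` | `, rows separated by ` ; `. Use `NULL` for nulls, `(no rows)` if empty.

Group tickets by priority.
Per group compute: MIN(age_days), COUNT(*).
  high: ids {2, 6, 8} → MIN(age_days)=35, COUNT(*)=3
  low: ids {7} → MIN(age_days)=44, COUNT(*)=1
  med: ids {1, 4} → MIN(age_days)=36, COUNT(*)=2
  urgent: ids {3, 5} → MIN(age_days)=43, COUNT(*)=2

high | 35 | 3 ; low | 44 | 1 ; med | 36 | 2 ; urgent | 43 | 2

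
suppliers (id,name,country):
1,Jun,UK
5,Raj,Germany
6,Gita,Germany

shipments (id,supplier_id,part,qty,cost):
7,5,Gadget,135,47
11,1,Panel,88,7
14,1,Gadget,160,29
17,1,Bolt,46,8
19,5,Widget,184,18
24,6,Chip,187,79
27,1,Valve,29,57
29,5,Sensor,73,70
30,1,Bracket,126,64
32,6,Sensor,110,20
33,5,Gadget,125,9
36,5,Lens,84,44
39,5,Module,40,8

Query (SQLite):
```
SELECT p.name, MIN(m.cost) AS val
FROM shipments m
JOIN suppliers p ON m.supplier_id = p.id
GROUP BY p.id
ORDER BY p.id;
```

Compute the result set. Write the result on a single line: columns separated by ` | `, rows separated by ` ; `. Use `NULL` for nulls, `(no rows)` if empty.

Join each shipments row to its suppliers via supplier_id.
Group joined rows by suppliers.id; compute MIN(m.cost) per group.
  1: ids {11, 14, 17, 27, 30} → MIN(m.cost)=7
  5: ids {7, 19, 29, 33, 36, 39} → MIN(m.cost)=8
  6: ids {24, 32} → MIN(m.cost)=20

Jun | 7 ; Raj | 8 ; Gita | 20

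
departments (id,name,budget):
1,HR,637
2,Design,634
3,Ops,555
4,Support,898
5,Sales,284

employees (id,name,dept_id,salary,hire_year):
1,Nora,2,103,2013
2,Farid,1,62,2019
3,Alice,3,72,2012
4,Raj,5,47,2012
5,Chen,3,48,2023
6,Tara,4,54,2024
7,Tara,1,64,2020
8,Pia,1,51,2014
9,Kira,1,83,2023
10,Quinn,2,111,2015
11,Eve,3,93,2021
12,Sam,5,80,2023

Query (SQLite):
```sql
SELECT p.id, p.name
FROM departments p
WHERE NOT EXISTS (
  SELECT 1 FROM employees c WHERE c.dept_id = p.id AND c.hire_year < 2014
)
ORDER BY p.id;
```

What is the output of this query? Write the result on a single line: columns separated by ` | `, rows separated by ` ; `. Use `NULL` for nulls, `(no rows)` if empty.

1 | HR ; 4 | Support

For each departments row, check whether any employees with matching dept_id has hire_year < 2014.
Keep rows where that is false.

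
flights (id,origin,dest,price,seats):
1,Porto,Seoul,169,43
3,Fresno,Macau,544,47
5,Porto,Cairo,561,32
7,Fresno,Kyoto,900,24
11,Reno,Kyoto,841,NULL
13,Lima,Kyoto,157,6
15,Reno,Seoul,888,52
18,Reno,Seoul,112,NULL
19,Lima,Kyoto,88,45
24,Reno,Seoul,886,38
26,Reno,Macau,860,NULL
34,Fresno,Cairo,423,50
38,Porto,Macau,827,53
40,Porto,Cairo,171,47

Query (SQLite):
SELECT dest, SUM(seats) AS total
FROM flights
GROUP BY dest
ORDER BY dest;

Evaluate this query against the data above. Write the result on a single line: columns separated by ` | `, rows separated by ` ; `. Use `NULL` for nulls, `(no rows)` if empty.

Partition flights by dest; compute SUM(seats) within each group.
  Cairo: ids {5, 34, 40} → SUM(seats)=129
  Kyoto: ids {7, 11, 13, 19} → SUM(seats)=75
  Macau: ids {3, 26, 38} → SUM(seats)=100
  Seoul: ids {1, 15, 18, 24} → SUM(seats)=133

Cairo | 129 ; Kyoto | 75 ; Macau | 100 ; Seoul | 133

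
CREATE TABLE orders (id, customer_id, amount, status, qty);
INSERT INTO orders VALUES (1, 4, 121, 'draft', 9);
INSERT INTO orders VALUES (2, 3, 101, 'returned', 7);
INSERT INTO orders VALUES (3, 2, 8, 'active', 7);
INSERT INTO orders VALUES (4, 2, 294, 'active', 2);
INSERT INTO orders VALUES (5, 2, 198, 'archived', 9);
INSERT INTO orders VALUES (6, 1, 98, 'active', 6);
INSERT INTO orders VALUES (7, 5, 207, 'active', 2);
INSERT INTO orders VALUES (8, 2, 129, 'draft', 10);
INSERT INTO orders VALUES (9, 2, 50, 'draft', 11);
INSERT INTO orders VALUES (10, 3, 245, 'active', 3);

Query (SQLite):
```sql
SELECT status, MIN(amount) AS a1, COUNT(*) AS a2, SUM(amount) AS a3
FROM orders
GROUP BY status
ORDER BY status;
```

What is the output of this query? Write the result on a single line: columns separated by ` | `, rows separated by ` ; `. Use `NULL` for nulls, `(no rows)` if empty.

active | 8 | 5 | 852 ; archived | 198 | 1 | 198 ; draft | 50 | 3 | 300 ; returned | 101 | 1 | 101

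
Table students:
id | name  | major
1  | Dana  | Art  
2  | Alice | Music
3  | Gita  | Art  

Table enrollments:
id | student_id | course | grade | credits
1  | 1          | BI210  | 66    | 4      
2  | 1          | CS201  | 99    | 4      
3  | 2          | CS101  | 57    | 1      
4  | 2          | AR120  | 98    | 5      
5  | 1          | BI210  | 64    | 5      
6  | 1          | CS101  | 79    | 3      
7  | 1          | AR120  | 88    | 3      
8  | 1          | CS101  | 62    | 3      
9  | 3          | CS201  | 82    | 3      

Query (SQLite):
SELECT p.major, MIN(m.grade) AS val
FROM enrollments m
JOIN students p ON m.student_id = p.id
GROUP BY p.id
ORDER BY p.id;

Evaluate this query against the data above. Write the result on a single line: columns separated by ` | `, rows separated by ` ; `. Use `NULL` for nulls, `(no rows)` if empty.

Art | 62 ; Music | 57 ; Art | 82

Join each enrollments row to its students via student_id.
Group joined rows by students.id; compute MIN(m.grade) per group.
  1: ids {1, 2, 5, 6, 7, 8} → MIN(m.grade)=62
  2: ids {3, 4} → MIN(m.grade)=57
  3: ids {9} → MIN(m.grade)=82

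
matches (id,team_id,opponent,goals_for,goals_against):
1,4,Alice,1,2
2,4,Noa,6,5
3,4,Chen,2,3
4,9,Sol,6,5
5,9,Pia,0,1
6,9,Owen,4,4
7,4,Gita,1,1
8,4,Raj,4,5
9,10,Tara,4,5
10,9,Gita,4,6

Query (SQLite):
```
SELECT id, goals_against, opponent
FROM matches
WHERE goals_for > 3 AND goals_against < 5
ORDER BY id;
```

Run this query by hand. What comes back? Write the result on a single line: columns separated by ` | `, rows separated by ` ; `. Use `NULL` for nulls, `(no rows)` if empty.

goals_for > 3: ids {2, 4, 6, 8, 9, 10}
goals_against < 5: ids {1, 3, 5, 6, 7}
Combine with AND.

6 | 4 | Owen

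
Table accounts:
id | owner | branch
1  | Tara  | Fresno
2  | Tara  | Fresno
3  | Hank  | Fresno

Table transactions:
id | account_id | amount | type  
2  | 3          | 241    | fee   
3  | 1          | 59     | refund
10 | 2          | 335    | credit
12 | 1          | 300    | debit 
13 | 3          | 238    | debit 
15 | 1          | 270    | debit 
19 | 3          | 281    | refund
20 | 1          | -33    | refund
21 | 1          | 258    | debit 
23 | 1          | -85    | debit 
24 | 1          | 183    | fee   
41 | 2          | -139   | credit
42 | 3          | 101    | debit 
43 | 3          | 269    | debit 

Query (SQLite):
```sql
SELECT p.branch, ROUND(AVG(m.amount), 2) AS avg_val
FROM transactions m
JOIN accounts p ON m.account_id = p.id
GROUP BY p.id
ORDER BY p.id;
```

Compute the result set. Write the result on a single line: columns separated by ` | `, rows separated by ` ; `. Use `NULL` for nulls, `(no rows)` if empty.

Fresno | 136 ; Fresno | 98 ; Fresno | 226

Join each transactions row to its accounts via account_id.
Group joined rows by accounts.id; compute ROUND(AVG(m.amount), 2) per group.
  1: ids {3, 12, 15, 20, 21, 23, 24} → ROUND(AVG(m.amount), 2)=136
  2: ids {10, 41} → ROUND(AVG(m.amount), 2)=98
  3: ids {2, 13, 19, 42, 43} → ROUND(AVG(m.amount), 2)=226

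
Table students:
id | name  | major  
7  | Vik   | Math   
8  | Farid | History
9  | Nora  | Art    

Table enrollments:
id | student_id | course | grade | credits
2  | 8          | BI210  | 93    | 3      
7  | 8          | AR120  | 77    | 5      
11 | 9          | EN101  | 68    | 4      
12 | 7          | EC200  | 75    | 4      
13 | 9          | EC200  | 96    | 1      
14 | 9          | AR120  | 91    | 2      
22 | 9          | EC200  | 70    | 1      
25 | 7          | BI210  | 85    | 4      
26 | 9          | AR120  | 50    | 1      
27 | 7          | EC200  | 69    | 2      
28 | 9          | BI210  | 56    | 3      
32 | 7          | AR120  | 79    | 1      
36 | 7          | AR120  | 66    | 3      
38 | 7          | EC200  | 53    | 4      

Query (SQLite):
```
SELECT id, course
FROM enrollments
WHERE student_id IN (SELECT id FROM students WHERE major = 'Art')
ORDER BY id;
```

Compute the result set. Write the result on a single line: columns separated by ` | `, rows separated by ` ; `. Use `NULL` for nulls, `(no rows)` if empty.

11 | EN101 ; 13 | EC200 ; 14 | AR120 ; 22 | EC200 ; 26 | AR120 ; 28 | BI210

Inner query: students.id where major = 'Art'.
Outer: keep enrollments rows whose student_id is in that set.
Inner query → {9}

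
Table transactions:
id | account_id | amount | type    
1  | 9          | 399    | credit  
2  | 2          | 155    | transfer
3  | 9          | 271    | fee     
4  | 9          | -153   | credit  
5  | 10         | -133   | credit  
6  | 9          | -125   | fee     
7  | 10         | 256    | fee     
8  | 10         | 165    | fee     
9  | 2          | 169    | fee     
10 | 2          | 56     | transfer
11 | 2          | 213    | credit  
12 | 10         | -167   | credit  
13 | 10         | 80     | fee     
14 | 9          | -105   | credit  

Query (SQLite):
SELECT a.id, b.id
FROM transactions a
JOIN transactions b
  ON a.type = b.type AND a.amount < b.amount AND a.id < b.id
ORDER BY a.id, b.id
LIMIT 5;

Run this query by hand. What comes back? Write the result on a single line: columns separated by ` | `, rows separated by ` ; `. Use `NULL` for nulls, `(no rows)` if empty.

4 | 5 ; 4 | 11 ; 4 | 14 ; 5 | 11 ; 5 | 14

Pairs (a,b) with same type, a.amount < b.amount, a.id < b.id.
type groups: credit:{1,4,5,11,12,14} fee:{3,6,7,8,9,13} transfer:{2,10}
Ordered by (a.id, b.id); first 5.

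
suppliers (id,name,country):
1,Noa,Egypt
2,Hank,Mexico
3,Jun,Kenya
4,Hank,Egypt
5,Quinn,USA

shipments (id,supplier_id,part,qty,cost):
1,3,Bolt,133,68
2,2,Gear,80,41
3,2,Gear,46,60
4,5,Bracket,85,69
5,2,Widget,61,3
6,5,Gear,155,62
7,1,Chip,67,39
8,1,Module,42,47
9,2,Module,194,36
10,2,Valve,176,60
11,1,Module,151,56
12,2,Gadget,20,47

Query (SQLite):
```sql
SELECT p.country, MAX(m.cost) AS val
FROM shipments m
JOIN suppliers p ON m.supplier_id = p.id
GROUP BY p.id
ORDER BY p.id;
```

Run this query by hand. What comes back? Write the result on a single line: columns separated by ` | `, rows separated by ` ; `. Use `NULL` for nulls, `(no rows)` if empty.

Egypt | 56 ; Mexico | 60 ; Kenya | 68 ; USA | 69

Join each shipments row to its suppliers via supplier_id.
Group joined rows by suppliers.id; compute MAX(m.cost) per group.
  1: ids {7, 8, 11} → MAX(m.cost)=56
  2: ids {2, 3, 5, 9, 10, 12} → MAX(m.cost)=60
  3: ids {1} → MAX(m.cost)=68
  5: ids {4, 6} → MAX(m.cost)=69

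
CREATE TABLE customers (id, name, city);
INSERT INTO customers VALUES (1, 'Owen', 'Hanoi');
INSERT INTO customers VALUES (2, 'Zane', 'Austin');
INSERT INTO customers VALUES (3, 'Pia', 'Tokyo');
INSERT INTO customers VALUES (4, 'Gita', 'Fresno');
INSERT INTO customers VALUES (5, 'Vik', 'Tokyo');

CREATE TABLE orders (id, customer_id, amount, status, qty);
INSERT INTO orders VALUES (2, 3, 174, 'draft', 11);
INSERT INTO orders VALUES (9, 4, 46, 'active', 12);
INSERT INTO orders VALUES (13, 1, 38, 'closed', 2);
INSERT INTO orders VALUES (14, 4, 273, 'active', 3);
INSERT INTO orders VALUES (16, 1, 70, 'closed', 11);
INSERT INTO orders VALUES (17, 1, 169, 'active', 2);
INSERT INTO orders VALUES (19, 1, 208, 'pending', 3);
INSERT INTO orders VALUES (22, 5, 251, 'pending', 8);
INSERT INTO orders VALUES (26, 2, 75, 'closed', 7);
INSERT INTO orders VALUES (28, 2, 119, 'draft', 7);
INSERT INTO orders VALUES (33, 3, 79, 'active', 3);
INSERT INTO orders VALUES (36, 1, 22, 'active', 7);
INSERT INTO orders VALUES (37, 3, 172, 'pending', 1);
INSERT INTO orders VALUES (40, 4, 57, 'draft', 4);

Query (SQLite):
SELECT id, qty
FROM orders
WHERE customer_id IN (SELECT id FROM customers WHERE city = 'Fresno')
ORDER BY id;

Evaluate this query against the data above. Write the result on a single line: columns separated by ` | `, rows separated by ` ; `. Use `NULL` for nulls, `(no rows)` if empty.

Inner query: customers.id where city = 'Fresno'.
Outer: keep orders rows whose customer_id is in that set.
Inner query → {4}

9 | 12 ; 14 | 3 ; 40 | 4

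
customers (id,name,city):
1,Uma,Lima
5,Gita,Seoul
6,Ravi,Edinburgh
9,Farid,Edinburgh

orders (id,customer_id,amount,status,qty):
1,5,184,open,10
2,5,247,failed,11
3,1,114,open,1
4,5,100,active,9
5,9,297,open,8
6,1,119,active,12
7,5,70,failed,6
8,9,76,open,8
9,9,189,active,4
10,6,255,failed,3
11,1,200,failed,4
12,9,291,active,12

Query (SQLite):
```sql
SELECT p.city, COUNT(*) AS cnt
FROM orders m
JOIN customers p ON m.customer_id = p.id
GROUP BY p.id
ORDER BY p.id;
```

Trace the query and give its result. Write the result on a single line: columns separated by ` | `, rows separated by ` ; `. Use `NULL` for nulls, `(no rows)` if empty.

Join each orders row to its customers via customer_id.
Group joined rows by customers.id; compute COUNT(*) per group.
  1: ids {3, 6, 11} → COUNT(*)=3
  5: ids {1, 2, 4, 7} → COUNT(*)=4
  6: ids {10} → COUNT(*)=1
  9: ids {5, 8, 9, 12} → COUNT(*)=4

Lima | 3 ; Seoul | 4 ; Edinburgh | 1 ; Edinburgh | 4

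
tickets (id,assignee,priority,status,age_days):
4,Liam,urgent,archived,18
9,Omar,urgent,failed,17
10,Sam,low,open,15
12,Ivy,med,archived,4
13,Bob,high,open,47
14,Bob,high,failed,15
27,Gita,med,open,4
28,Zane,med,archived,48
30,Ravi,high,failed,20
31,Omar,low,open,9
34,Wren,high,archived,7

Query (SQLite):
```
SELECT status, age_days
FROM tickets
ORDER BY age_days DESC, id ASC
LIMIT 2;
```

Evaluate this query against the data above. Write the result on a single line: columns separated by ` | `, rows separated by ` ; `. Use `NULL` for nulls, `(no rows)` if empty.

Sort by age_days desc, tiebreak id asc: (48, id=28), (47, id=13), (20, id=30), (18, id=4), (17, id=9) …. Take first 2.

archived | 48 ; open | 47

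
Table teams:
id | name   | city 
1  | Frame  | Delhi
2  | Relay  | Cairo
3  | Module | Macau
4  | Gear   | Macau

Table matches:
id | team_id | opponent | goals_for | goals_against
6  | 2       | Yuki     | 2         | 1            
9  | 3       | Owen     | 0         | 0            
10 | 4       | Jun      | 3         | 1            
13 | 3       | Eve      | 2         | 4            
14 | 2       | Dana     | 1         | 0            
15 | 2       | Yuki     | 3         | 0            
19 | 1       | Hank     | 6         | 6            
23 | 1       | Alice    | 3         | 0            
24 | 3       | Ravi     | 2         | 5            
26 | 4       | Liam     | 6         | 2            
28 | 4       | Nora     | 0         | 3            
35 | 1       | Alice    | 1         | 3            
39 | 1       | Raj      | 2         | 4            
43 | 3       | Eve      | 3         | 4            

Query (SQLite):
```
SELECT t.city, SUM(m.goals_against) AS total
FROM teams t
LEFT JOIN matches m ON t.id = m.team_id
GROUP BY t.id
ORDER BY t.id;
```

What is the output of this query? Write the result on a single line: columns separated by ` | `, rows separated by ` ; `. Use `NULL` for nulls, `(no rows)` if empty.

LEFT JOIN keeps every teams row; unmatched ones get NULL for matches columns.
Group by teams.id and compute SUM(m.goals_against). SUM over an all-NULL group is NULL.
  1: ids {19, 23, 35, 39} → SUM(m.goals_against)=13
  2: ids {6, 14, 15} → SUM(m.goals_against)=1
  3: ids {9, 13, 24, 43} → SUM(m.goals_against)=13
  4: ids {10, 26, 28} → SUM(m.goals_against)=6

Delhi | 13 ; Cairo | 1 ; Macau | 13 ; Macau | 6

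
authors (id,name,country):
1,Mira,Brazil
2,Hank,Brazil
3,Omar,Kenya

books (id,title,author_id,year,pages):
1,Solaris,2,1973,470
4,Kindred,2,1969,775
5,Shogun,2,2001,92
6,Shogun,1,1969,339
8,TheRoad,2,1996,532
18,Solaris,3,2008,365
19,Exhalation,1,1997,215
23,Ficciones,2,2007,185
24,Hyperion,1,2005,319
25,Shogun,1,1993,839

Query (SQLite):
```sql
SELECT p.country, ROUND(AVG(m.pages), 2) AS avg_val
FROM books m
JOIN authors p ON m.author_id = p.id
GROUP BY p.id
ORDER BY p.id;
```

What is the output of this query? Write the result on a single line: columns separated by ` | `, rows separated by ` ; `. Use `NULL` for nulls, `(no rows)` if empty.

Join each books row to its authors via author_id.
Group joined rows by authors.id; compute ROUND(AVG(m.pages), 2) per group.
  1: ids {6, 19, 24, 25} → ROUND(AVG(m.pages), 2)=428
  2: ids {1, 4, 5, 8, 23} → ROUND(AVG(m.pages), 2)=410.8
  3: ids {18} → ROUND(AVG(m.pages), 2)=365

Brazil | 428 ; Brazil | 410.8 ; Kenya | 365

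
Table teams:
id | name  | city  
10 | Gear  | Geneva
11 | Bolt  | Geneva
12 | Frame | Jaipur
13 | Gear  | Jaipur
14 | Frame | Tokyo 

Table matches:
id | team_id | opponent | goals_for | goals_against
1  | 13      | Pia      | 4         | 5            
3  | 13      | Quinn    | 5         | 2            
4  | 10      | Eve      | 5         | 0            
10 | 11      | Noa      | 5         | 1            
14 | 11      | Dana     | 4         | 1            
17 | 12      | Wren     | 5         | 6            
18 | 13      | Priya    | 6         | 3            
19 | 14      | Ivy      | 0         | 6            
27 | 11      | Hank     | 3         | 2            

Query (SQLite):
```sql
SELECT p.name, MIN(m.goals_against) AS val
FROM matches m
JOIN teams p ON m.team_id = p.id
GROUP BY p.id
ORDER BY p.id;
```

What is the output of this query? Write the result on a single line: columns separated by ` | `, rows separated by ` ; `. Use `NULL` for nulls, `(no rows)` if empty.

Join each matches row to its teams via team_id.
Group joined rows by teams.id; compute MIN(m.goals_against) per group.
  10: ids {4} → MIN(m.goals_against)=0
  11: ids {10, 14, 27} → MIN(m.goals_against)=1
  12: ids {17} → MIN(m.goals_against)=6
  13: ids {1, 3, 18} → MIN(m.goals_against)=2
  14: ids {19} → MIN(m.goals_against)=6

Gear | 0 ; Bolt | 1 ; Frame | 6 ; Gear | 2 ; Frame | 6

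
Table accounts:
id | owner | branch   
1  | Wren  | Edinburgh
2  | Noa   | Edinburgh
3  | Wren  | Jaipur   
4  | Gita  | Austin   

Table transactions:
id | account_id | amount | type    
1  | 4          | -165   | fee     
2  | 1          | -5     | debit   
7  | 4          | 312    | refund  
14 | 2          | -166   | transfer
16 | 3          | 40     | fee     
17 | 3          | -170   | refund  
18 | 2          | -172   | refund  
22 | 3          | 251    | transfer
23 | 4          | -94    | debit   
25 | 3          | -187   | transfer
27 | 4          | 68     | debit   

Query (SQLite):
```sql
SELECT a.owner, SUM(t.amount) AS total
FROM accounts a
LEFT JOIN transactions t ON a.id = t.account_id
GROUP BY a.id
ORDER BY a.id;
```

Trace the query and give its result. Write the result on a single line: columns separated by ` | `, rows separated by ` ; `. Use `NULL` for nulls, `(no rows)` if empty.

LEFT JOIN keeps every accounts row; unmatched ones get NULL for transactions columns.
Group by accounts.id and compute SUM(t.amount). SUM over an all-NULL group is NULL.
  1: ids {2} → SUM(t.amount)=-5
  2: ids {14, 18} → SUM(t.amount)=-338
  3: ids {16, 17, 22, 25} → SUM(t.amount)=-66
  4: ids {1, 7, 23, 27} → SUM(t.amount)=121

Wren | -5 ; Noa | -338 ; Wren | -66 ; Gita | 121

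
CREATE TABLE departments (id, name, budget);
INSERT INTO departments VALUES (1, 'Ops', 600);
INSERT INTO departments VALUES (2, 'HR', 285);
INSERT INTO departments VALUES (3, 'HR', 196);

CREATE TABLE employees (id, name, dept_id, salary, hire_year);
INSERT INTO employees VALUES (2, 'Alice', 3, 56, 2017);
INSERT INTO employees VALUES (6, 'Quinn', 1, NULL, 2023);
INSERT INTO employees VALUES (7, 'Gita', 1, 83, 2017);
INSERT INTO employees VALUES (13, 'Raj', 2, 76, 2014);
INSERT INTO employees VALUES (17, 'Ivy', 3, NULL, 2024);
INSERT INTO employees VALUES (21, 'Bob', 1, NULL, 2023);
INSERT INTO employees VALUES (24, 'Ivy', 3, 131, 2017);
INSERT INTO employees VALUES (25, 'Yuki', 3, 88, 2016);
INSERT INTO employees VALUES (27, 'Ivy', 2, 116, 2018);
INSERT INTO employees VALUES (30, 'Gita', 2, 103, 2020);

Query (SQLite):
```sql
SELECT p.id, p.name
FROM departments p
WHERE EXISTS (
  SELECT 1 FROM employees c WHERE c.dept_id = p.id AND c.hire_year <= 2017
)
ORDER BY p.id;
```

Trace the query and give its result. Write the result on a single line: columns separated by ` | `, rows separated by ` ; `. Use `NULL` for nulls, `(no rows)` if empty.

For each departments row, check whether any employees with matching dept_id has hire_year <= 2017.
Keep rows where that is true.

1 | Ops ; 2 | HR ; 3 | HR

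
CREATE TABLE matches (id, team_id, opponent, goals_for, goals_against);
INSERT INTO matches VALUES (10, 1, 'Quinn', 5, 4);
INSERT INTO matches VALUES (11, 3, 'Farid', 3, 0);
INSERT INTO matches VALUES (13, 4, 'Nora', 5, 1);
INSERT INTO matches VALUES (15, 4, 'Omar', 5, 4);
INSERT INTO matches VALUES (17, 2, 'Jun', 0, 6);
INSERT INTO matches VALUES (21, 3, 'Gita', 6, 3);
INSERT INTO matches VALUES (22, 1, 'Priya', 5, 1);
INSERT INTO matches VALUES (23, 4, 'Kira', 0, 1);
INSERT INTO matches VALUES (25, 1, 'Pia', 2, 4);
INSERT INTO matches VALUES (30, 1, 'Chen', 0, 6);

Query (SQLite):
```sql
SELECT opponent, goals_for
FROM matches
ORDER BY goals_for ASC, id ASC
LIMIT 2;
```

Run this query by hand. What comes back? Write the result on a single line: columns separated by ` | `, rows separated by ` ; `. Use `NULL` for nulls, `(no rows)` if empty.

Sort by goals_for asc, tiebreak id asc: (0, id=17), (0, id=23), (0, id=30), (2, id=25), (3, id=11) …. Take first 2.

Jun | 0 ; Kira | 0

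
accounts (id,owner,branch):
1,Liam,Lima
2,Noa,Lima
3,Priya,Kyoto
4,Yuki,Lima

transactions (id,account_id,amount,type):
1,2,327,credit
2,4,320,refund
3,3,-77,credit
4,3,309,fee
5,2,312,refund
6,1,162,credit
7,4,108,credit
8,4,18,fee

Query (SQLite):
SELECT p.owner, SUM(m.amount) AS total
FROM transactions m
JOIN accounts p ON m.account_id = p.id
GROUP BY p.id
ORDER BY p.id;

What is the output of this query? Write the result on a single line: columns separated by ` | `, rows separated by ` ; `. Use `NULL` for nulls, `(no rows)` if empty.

Join each transactions row to its accounts via account_id.
Group joined rows by accounts.id; compute SUM(m.amount) per group.
  1: ids {6} → SUM(m.amount)=162
  2: ids {1, 5} → SUM(m.amount)=639
  3: ids {3, 4} → SUM(m.amount)=232
  4: ids {2, 7, 8} → SUM(m.amount)=446

Liam | 162 ; Noa | 639 ; Priya | 232 ; Yuki | 446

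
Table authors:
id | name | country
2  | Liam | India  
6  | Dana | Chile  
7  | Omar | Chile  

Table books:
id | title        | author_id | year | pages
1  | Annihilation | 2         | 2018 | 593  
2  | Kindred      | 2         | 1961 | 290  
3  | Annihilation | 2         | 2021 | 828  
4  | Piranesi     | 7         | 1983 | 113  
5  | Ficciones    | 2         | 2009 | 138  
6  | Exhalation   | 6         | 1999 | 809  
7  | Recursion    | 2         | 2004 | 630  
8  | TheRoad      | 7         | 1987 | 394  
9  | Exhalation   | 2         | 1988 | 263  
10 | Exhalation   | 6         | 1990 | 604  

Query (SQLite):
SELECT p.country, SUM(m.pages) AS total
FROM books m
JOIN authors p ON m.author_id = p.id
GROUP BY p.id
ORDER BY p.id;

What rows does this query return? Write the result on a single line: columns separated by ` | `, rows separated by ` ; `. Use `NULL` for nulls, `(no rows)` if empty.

India | 2742 ; Chile | 1413 ; Chile | 507

Join each books row to its authors via author_id.
Group joined rows by authors.id; compute SUM(m.pages) per group.
  2: ids {1, 2, 3, 5, 7, 9} → SUM(m.pages)=2742
  6: ids {6, 10} → SUM(m.pages)=1413
  7: ids {4, 8} → SUM(m.pages)=507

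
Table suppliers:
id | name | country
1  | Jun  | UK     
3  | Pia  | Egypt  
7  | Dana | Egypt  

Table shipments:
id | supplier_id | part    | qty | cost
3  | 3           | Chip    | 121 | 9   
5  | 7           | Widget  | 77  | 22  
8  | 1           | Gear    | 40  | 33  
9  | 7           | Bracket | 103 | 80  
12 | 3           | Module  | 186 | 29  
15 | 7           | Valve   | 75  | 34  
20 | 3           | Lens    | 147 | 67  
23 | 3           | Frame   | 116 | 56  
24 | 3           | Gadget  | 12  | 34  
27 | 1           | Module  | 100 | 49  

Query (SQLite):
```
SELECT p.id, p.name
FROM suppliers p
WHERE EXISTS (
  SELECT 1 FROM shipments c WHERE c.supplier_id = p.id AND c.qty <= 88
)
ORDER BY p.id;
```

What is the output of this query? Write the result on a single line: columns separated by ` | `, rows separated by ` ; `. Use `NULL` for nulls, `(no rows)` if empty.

1 | Jun ; 3 | Pia ; 7 | Dana

For each suppliers row, check whether any shipments with matching supplier_id has qty <= 88.
Keep rows where that is true.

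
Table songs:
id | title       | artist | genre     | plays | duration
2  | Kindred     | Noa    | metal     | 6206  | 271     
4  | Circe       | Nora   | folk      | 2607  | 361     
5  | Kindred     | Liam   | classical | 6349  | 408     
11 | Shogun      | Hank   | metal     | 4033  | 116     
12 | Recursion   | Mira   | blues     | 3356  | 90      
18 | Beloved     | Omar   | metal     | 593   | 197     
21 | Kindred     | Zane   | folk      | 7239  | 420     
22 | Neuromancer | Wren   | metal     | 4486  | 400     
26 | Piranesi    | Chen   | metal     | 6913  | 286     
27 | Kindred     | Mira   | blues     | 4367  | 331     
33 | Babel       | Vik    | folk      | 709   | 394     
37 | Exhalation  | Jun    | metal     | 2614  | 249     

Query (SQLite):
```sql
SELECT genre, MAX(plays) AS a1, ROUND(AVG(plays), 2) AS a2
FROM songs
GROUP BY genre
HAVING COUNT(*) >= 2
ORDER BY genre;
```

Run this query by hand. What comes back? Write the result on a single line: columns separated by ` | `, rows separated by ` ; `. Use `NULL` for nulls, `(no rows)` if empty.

Group songs by genre.
Per group compute: MAX(plays), ROUND(AVG(plays), 2).
HAVING: drop groups with fewer than 2 rows.
  blues: ids {12, 27} → MAX(plays)=4367, ROUND(AVG(plays), 2)=3861.5
  classical: ids {5} → MAX(plays)=6349, ROUND(AVG(plays), 2)=6349
  folk: ids {4, 21, 33} → MAX(plays)=7239, ROUND(AVG(plays), 2)=3518.33
  metal: ids {2, 11, 18, 22, 26, 37} → MAX(plays)=6913, ROUND(AVG(plays), 2)=4140.83

blues | 4367 | 3861.5 ; folk | 7239 | 3518.33 ; metal | 6913 | 4140.83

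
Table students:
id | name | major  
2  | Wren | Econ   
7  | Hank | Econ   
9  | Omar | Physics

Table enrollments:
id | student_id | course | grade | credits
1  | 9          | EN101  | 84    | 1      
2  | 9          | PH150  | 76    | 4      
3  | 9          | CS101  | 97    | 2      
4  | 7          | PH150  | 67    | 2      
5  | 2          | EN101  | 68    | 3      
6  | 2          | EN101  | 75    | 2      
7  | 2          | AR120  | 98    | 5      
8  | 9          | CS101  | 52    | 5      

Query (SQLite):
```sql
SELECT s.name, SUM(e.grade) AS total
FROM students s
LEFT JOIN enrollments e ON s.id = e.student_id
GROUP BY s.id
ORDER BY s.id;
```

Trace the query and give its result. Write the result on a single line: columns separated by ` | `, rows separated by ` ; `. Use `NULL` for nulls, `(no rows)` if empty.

Wren | 241 ; Hank | 67 ; Omar | 309

LEFT JOIN keeps every students row; unmatched ones get NULL for enrollments columns.
Group by students.id and compute SUM(e.grade). SUM over an all-NULL group is NULL.
  2: ids {5, 6, 7} → SUM(e.grade)=241
  7: ids {4} → SUM(e.grade)=67
  9: ids {1, 2, 3, 8} → SUM(e.grade)=309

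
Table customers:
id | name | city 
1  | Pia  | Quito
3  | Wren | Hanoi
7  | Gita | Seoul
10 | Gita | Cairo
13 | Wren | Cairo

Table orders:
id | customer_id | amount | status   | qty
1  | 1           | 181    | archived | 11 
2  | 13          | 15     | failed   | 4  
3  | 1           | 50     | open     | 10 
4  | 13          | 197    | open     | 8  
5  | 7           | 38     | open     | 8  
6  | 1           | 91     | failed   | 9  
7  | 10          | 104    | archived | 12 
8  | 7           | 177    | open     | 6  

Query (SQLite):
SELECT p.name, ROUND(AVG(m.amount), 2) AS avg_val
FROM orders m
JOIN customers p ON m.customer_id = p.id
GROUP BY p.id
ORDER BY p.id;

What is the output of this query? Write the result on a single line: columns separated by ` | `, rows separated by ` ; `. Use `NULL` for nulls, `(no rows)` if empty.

Join each orders row to its customers via customer_id.
Group joined rows by customers.id; compute ROUND(AVG(m.amount), 2) per group.
  1: ids {1, 3, 6} → ROUND(AVG(m.amount), 2)=107.33
  7: ids {5, 8} → ROUND(AVG(m.amount), 2)=107.5
  10: ids {7} → ROUND(AVG(m.amount), 2)=104
  13: ids {2, 4} → ROUND(AVG(m.amount), 2)=106

Pia | 107.33 ; Gita | 107.5 ; Gita | 104 ; Wren | 106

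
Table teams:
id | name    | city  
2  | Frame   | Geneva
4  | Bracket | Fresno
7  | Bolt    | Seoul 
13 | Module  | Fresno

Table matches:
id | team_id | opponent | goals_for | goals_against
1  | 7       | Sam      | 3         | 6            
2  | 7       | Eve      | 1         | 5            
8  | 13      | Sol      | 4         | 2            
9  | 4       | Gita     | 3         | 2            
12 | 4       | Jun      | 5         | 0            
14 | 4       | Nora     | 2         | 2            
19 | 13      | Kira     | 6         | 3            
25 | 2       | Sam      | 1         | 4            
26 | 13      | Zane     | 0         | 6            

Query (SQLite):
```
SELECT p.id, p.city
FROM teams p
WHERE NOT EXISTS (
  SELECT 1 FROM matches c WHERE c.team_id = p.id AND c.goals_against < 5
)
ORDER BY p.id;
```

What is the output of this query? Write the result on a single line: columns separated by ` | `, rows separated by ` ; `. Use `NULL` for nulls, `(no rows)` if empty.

For each teams row, check whether any matches with matching team_id has goals_against < 5.
Keep rows where that is false.

7 | Seoul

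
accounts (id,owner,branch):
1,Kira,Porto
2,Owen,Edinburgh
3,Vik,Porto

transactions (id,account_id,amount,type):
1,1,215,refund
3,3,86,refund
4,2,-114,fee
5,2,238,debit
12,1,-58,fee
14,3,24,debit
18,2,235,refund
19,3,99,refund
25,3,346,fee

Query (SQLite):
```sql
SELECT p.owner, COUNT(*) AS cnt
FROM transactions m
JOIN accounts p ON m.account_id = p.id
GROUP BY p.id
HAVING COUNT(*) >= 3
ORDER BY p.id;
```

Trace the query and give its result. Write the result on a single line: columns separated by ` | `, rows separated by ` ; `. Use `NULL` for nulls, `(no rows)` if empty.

Owen | 3 ; Vik | 4

Join each transactions row to its accounts via account_id.
Group joined rows by accounts.id; compute COUNT(*) per group.
HAVING: keep groups with count ≥ 3.
  1: ids {1, 12} → COUNT(*)=2
  2: ids {4, 5, 18} → COUNT(*)=3
  3: ids {3, 14, 19, 25} → COUNT(*)=4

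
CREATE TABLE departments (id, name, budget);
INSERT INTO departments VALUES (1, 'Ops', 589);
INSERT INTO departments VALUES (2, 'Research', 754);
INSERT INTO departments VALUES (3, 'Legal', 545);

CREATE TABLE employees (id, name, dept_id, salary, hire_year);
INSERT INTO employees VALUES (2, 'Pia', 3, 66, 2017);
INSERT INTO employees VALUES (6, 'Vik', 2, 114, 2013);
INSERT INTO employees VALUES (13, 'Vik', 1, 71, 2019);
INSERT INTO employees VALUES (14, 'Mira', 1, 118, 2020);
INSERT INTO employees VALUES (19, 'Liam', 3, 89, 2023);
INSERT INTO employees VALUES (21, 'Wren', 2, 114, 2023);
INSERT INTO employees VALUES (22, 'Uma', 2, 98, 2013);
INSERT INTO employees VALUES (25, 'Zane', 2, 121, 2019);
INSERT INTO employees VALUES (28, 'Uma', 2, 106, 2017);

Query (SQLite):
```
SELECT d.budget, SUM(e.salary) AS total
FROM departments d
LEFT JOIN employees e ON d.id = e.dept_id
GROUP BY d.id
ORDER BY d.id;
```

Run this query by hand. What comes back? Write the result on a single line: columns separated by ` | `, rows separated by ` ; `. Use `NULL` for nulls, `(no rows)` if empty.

LEFT JOIN keeps every departments row; unmatched ones get NULL for employees columns.
Group by departments.id and compute SUM(e.salary). SUM over an all-NULL group is NULL.
  1: ids {13, 14} → SUM(e.salary)=189
  2: ids {6, 21, 22, 25, 28} → SUM(e.salary)=553
  3: ids {2, 19} → SUM(e.salary)=155

589 | 189 ; 754 | 553 ; 545 | 155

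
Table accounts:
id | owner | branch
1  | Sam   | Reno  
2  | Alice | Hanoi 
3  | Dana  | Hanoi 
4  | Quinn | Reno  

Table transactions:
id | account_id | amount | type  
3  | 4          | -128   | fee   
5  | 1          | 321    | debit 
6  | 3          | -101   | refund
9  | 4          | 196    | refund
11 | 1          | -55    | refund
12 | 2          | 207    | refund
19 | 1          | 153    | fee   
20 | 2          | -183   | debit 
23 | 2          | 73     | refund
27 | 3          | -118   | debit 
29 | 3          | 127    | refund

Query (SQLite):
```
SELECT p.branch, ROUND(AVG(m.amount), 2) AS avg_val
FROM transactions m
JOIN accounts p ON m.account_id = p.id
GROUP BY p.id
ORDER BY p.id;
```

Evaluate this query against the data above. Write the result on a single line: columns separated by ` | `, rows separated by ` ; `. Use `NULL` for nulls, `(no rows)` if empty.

Join each transactions row to its accounts via account_id.
Group joined rows by accounts.id; compute ROUND(AVG(m.amount), 2) per group.
  1: ids {5, 11, 19} → ROUND(AVG(m.amount), 2)=139.67
  2: ids {12, 20, 23} → ROUND(AVG(m.amount), 2)=32.33
  3: ids {6, 27, 29} → ROUND(AVG(m.amount), 2)=-30.67
  4: ids {3, 9} → ROUND(AVG(m.amount), 2)=34

Reno | 139.67 ; Hanoi | 32.33 ; Hanoi | -30.67 ; Reno | 34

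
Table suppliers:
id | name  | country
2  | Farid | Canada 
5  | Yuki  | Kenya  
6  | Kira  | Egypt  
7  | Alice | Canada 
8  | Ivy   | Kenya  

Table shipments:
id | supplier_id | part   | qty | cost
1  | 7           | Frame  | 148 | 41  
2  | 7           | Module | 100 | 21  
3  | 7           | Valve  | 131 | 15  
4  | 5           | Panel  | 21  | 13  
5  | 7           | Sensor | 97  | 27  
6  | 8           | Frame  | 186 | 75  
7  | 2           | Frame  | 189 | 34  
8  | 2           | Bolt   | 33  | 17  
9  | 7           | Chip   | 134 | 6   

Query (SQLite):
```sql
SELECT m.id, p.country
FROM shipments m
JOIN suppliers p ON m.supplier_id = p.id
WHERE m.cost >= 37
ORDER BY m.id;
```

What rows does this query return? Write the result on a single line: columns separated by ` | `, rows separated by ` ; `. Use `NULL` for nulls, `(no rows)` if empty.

Each shipments row matches the suppliers row where supplier_id = suppliers.id.
Then keep rows with m.cost >= 37.

1 | Canada ; 6 | Kenya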